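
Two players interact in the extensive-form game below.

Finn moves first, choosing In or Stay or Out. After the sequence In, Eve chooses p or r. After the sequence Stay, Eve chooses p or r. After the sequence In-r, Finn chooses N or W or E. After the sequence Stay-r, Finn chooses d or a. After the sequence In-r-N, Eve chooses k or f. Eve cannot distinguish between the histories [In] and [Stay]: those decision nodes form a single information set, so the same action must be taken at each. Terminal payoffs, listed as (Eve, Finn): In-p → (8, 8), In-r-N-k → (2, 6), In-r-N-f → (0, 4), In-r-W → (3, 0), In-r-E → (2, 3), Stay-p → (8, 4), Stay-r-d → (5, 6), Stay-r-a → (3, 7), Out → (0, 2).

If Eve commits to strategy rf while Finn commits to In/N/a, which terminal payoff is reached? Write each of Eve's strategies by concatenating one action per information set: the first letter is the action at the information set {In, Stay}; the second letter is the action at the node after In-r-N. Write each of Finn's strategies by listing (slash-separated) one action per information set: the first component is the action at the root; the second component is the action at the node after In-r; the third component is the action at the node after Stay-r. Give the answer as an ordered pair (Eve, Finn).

Trace the play path from the root:
  Finn plays In
  Eve plays r at [In]
  Finn plays N at [In-r]
  Eve plays f at [In-r-N]
→ terminal payoff (0, 4).
(Finn's choice at the node after Stay-r is never reached on this path, so it doesn't affect the outcome.)

(0, 4)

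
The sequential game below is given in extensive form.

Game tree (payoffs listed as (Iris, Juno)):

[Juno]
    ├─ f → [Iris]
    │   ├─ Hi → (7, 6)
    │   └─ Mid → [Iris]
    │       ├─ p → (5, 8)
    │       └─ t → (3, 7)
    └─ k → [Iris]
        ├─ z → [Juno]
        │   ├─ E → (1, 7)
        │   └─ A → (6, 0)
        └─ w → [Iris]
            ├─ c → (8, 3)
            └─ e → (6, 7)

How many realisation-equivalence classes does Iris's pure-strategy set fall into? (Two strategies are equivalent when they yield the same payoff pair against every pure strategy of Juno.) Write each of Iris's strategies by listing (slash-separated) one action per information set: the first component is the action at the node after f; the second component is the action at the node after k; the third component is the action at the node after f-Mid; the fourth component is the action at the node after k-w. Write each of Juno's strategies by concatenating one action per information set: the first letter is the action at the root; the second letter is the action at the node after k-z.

Iris has 16 pure strategies: Hi/z/p/c, Hi/z/p/e, Hi/z/t/c, Hi/z/t/e, Hi/w/p/c, Hi/w/p/e, Hi/w/t/c, Hi/w/t/e, Mid/z/p/c, Mid/z/p/e, Mid/z/t/c, Mid/z/t/e, Mid/w/p/c, Mid/w/p/e, Mid/w/t/c, Mid/w/t/e. Columns: fE, fA, kE, kA.
{Hi/z/p/c, Hi/z/p/e, Hi/z/t/c, Hi/z/t/e} → row (7,6) (7,6) (1,7) (6,0)
{Hi/w/p/c, Hi/w/t/c} → row (7,6) (7,6) (8,3) (8,3)
{Hi/w/p/e, Hi/w/t/e} → row (7,6) (7,6) (6,7) (6,7)
{Mid/z/p/c, Mid/z/p/e} → row (5,8) (5,8) (1,7) (6,0)
{Mid/z/t/c, Mid/z/t/e} → row (3,7) (3,7) (1,7) (6,0)
{Mid/w/p/c} → row (5,8) (5,8) (8,3) (8,3)
{Mid/w/p/e} → row (5,8) (5,8) (6,7) (6,7)
{Mid/w/t/c} → row (3,7) (3,7) (8,3) (8,3)
{Mid/w/t/e} → row (3,7) (3,7) (6,7) (6,7)
That's 9 distinct rows out of 16 strategies.

9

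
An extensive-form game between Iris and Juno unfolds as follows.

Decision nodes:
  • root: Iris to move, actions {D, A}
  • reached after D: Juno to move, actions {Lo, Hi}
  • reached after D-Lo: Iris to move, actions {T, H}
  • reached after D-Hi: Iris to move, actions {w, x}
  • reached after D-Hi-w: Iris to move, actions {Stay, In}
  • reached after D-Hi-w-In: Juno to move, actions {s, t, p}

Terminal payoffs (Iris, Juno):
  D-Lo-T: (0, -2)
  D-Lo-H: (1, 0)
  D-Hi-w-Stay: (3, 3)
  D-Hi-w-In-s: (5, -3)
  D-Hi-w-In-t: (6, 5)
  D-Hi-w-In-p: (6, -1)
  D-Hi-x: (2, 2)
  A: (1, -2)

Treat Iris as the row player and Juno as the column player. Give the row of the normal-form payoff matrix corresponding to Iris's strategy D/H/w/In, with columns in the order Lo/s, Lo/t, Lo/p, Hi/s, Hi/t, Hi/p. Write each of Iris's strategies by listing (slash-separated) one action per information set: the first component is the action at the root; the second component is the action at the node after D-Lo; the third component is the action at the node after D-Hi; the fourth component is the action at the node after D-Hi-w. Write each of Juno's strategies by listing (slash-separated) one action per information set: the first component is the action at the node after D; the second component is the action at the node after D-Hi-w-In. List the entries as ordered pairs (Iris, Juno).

(1,0) (1,0) (1,0) (5,-3) (6,5) (6,-1)

vs Lo/s: Iris plays D → Juno plays Lo at [D] → Iris plays H at [D-Lo] → (1, 0)
vs Lo/t: Iris plays D → Juno plays Lo at [D] → Iris plays H at [D-Lo] → (1, 0)
vs Lo/p: Iris plays D → Juno plays Lo at [D] → Iris plays H at [D-Lo] → (1, 0)
vs Hi/s: Iris plays D → Juno plays Hi at [D] → Iris plays w at [D-Hi] → Iris plays In at [D-Hi-w] → Juno plays s at [D-Hi-w-In] → (5, -3)
vs Hi/t: Iris plays D → Juno plays Hi at [D] → Iris plays w at [D-Hi] → Iris plays In at [D-Hi-w] → Juno plays t at [D-Hi-w-In] → (6, 5)
vs Hi/p: Iris plays D → Juno plays Hi at [D] → Iris plays w at [D-Hi] → Iris plays In at [D-Hi-w] → Juno plays p at [D-Hi-w-In] → (6, -1)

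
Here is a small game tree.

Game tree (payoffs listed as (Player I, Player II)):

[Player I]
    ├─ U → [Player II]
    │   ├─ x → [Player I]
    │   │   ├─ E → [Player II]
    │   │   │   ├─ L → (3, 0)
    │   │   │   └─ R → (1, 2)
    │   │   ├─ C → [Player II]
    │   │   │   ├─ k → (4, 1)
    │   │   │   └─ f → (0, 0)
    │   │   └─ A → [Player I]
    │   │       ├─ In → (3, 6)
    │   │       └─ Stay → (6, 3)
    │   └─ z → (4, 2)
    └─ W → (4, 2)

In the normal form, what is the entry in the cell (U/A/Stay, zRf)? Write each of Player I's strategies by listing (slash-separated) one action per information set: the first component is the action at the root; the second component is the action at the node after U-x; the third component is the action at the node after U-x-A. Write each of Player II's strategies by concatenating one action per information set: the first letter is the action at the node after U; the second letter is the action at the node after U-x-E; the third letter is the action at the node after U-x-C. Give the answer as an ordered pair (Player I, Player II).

(4, 2)

Trace the play path from the root:
  Player I plays U
  Player II plays z at [U]
→ terminal payoff (4, 2).
(Player I's choice at the node after U-x is never reached on this path, so it doesn't affect the outcome.)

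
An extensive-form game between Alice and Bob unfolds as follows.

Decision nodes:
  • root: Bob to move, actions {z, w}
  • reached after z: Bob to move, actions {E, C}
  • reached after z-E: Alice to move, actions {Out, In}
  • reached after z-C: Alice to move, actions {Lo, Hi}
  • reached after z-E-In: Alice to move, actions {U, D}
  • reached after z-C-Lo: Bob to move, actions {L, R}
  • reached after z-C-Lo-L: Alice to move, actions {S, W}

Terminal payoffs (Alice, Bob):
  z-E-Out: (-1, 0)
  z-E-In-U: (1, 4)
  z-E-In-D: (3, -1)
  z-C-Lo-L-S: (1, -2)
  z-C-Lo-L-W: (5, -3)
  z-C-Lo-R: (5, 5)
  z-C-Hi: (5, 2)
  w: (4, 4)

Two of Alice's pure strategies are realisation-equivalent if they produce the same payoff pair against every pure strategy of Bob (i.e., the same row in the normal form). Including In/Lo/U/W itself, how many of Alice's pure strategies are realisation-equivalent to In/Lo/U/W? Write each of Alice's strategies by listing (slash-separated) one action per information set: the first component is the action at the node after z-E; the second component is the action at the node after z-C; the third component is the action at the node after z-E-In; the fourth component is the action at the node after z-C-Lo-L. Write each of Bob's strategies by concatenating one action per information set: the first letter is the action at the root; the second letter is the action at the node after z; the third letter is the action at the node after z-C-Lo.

1

Row for In/Lo/U/W (columns zEL, zER, zCL, zCR, wEL, wER, wCL, wCR): (1,4) (1,4) (5,-3) (5,5) (4,4) (4,4) (4,4) (4,4).
Every one of Alice's information sets is on the play path for some reply by Bob when Alice follows In/Lo/U/W.
Changing the action at any of them therefore changes at least one column, so only In/Lo/U/W itself gives this row.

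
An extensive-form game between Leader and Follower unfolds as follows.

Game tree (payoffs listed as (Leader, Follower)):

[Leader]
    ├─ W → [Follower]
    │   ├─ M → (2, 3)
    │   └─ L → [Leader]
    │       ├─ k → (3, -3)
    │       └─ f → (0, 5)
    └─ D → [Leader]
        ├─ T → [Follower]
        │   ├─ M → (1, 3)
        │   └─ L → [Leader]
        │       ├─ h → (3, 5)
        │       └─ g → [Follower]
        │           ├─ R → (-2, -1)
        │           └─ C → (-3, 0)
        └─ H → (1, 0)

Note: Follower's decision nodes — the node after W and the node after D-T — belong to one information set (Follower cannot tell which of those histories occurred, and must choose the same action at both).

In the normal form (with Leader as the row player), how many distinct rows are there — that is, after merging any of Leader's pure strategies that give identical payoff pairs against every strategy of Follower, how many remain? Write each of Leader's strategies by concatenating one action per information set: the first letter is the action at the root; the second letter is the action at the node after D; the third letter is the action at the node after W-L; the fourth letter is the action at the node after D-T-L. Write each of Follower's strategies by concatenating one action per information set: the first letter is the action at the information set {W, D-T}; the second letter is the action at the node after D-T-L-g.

Leader has 16 pure strategies: WTkh, WTkg, WTfh, WTfg, WHkh, WHkg, WHfh, WHfg, DTkh, DTkg, DTfh, DTfg, DHkh, DHkg, DHfh, DHfg. Columns: MR, MC, LR, LC.
{WTkh, WTkg, WHkh, WHkg} → row (2,3) (2,3) (3,-3) (3,-3)
{WTfh, WTfg, WHfh, WHfg} → row (2,3) (2,3) (0,5) (0,5)
{DTkh, DTfh} → row (1,3) (1,3) (3,5) (3,5)
{DTkg, DTfg} → row (1,3) (1,3) (-2,-1) (-3,0)
{DHkh, DHkg, DHfh, DHfg} → row (1,0) (1,0) (1,0) (1,0)
That's 5 distinct rows out of 16 strategies.

5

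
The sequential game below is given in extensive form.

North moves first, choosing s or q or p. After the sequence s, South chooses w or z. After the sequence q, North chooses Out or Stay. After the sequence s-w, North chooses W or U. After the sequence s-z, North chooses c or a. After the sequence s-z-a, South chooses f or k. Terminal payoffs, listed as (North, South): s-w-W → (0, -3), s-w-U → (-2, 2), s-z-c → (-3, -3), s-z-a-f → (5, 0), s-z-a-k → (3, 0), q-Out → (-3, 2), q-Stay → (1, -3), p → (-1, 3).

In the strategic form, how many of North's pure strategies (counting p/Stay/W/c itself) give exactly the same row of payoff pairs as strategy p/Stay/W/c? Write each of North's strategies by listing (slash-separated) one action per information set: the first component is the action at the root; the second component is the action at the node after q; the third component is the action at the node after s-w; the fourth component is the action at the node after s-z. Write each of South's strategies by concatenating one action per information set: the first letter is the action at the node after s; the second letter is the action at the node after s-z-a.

8

Row for p/Stay/W/c (columns wf, wk, zf, zk): (-1,3) (-1,3) (-1,3) (-1,3).
Under p/Stay/W/c, North's choice at the node after q and at the node after s-w and at the node after s-z can never be reached regardless of what South does, so varying those choices leaves every outcome unchanged.
Holding the reachable choices fixed and varying the unreachable ones freely already gives 2 × 2 × 2 = 8 equivalent strategies.
No other strategy reproduces this row, so those 8 are the full class: p/Out/W/c, p/Out/W/a, p/Out/U/c, p/Out/U/a, p/Stay/W/c, p/Stay/W/a, p/Stay/U/c, p/Stay/U/a.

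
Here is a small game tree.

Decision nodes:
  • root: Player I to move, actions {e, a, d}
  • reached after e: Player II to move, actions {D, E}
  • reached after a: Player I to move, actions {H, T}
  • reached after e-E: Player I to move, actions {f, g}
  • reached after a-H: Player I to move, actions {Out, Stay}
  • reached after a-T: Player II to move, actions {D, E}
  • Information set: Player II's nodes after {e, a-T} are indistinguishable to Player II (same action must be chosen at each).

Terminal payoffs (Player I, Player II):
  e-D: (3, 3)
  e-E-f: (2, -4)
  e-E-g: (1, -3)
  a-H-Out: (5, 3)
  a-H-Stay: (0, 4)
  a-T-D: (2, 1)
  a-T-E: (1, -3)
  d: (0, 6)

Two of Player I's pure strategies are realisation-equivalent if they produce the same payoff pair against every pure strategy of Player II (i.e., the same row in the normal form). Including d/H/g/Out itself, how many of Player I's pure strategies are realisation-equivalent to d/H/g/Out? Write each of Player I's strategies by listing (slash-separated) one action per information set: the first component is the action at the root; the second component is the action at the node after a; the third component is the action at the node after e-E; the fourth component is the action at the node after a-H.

Row for d/H/g/Out (columns D, E): (0,6) (0,6).
Under d/H/g/Out, Player I's choice at the node after a and at the node after e-E and at the node after a-H can never be reached regardless of what Player II does, so varying those choices leaves every outcome unchanged.
Holding the reachable choices fixed and varying the unreachable ones freely already gives 2 × 2 × 2 = 8 equivalent strategies.
No other strategy reproduces this row, so those 8 are the full class: d/H/f/Out, d/H/f/Stay, d/H/g/Out, d/H/g/Stay, d/T/f/Out, d/T/f/Stay, d/T/g/Out, d/T/g/Stay.

8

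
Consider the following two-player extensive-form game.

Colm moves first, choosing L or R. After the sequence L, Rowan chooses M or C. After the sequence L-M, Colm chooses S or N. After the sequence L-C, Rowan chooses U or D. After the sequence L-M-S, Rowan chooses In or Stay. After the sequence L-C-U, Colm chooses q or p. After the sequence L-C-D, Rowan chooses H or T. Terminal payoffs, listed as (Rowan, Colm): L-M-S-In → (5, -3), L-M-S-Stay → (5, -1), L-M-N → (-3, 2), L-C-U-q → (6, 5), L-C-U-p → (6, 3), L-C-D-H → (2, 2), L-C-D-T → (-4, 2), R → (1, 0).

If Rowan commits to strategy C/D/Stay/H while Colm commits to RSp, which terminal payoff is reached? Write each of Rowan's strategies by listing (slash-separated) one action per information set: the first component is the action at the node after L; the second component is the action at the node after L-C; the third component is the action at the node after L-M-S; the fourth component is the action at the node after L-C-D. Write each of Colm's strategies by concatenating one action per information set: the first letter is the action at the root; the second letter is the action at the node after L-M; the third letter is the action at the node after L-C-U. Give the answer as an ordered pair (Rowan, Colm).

(1, 0)

Trace the play path from the root:
  Colm plays R
→ terminal payoff (1, 0).
(Rowan's choice at the node after L is never reached on this path, so it doesn't affect the outcome.)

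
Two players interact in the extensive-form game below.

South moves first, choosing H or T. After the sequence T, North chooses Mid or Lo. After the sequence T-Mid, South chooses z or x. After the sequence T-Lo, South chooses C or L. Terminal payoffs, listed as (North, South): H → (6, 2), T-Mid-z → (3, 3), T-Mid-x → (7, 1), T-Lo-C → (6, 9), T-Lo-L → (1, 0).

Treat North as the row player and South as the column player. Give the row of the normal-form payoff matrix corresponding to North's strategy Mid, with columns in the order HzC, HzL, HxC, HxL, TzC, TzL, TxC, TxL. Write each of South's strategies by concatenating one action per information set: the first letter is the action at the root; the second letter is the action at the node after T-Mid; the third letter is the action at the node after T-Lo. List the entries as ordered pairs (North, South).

vs HzC: South plays H → (6, 2)
vs HzL: South plays H → (6, 2)
vs HxC: South plays H → (6, 2)
vs HxL: South plays H → (6, 2)
vs TzC: South plays T → North plays Mid at [T] → South plays z at [T-Mid] → (3, 3)
vs TzL: South plays T → North plays Mid at [T] → South plays z at [T-Mid] → (3, 3)
vs TxC: South plays T → North plays Mid at [T] → South plays x at [T-Mid] → (7, 1)
vs TxL: South plays T → North plays Mid at [T] → South plays x at [T-Mid] → (7, 1)

(6,2) (6,2) (6,2) (6,2) (3,3) (3,3) (7,1) (7,1)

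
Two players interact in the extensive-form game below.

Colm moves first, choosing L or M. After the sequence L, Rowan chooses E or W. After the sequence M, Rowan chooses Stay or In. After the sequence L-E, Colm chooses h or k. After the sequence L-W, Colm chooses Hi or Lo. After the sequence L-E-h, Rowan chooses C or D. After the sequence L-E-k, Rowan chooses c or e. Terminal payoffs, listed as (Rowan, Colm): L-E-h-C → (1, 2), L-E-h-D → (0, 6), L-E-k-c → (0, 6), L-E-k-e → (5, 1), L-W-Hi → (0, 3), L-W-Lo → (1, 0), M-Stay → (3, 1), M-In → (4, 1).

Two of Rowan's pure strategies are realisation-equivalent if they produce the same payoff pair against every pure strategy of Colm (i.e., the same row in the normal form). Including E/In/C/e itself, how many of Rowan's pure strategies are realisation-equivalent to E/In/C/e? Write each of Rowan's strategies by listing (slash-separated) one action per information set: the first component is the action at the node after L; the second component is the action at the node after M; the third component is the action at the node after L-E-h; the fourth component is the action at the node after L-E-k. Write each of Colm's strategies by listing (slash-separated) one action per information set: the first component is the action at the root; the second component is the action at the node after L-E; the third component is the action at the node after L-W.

Row for E/In/C/e (columns L/h/Hi, L/h/Lo, L/k/Hi, L/k/Lo, M/h/Hi, M/h/Lo, M/k/Hi, M/k/Lo): (1,2) (1,2) (5,1) (5,1) (4,1) (4,1) (4,1) (4,1).
Every one of Rowan's information sets is on the play path for some reply by Colm when Rowan follows E/In/C/e.
Changing the action at any of them therefore changes at least one column, so only E/In/C/e itself gives this row.

1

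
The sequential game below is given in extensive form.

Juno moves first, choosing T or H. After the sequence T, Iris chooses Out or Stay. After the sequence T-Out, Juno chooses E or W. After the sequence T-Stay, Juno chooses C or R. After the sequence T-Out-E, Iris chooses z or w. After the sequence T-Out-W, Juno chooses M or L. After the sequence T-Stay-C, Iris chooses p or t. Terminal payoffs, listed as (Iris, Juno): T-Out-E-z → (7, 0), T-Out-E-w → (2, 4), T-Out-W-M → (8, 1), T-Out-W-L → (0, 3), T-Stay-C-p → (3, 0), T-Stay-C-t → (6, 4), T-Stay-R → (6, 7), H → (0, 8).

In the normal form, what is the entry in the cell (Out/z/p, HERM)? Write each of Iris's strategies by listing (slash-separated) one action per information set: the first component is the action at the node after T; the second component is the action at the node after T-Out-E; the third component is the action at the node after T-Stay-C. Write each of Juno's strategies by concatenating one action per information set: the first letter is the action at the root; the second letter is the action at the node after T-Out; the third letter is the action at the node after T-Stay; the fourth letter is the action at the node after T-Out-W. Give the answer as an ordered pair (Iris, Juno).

(0, 8)

Trace the play path from the root:
  Juno plays H
→ terminal payoff (0, 8).
(Iris's choice at the node after T is never reached on this path, so it doesn't affect the outcome.)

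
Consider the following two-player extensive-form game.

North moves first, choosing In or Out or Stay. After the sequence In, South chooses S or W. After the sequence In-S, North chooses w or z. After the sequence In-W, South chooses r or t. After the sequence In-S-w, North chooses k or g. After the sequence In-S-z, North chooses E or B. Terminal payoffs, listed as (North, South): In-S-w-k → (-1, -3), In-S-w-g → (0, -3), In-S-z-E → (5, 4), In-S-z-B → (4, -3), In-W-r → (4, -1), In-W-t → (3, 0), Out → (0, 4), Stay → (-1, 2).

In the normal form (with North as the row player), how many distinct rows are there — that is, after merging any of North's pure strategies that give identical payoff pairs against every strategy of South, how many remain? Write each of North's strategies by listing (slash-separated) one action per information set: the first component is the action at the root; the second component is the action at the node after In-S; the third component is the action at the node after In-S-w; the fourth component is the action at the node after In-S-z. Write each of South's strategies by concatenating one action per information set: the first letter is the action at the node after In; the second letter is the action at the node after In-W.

North has 24 pure strategies: In/w/k/E, In/w/k/B, In/w/g/E, In/w/g/B, In/z/k/E, In/z/k/B, In/z/g/E, In/z/g/B, Out/w/k/E, Out/w/k/B, Out/w/g/E, Out/w/g/B, Out/z/k/E, Out/z/k/B, Out/z/g/E, Out/z/g/B, Stay/w/k/E, Stay/w/k/B, Stay/w/g/E, Stay/w/g/B, Stay/z/k/E, Stay/z/k/B, Stay/z/g/E, Stay/z/g/B. Columns: Sr, St, Wr, Wt.
{In/w/k/E, In/w/k/B} → row (-1,-3) (-1,-3) (4,-1) (3,0)
{In/w/g/E, In/w/g/B} → row (0,-3) (0,-3) (4,-1) (3,0)
{In/z/k/E, In/z/g/E} → row (5,4) (5,4) (4,-1) (3,0)
{In/z/k/B, In/z/g/B} → row (4,-3) (4,-3) (4,-1) (3,0)
{Out/w/k/E, Out/w/k/B, Out/w/g/E, Out/w/g/B, Out/z/k/E, Out/z/k/B, Out/z/g/E, Out/z/g/B} → row (0,4) (0,4) (0,4) (0,4)
{Stay/w/k/E, Stay/w/k/B, Stay/w/g/E, Stay/w/g/B, Stay/z/k/E, Stay/z/k/B, Stay/z/g/E, Stay/z/g/B} → row (-1,2) (-1,2) (-1,2) (-1,2)
That's 6 distinct rows out of 24 strategies.

6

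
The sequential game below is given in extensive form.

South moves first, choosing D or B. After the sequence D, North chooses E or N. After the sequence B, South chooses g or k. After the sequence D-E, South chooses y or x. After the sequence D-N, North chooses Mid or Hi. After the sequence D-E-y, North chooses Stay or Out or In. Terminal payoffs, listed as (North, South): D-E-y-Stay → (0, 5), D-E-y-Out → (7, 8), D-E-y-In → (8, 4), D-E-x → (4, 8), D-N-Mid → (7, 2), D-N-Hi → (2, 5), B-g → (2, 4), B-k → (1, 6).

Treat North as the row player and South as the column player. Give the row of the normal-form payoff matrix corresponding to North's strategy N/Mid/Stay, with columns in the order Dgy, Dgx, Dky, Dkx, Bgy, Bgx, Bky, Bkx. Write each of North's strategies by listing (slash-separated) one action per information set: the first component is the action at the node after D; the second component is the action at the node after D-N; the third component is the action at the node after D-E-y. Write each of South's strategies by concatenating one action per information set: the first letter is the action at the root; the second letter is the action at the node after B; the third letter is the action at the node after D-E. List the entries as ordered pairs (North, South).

(7,2) (7,2) (7,2) (7,2) (2,4) (2,4) (1,6) (1,6)

vs Dgy: South plays D → North plays N at [D] → North plays Mid at [D-N] → (7, 2)
vs Dgx: South plays D → North plays N at [D] → North plays Mid at [D-N] → (7, 2)
vs Dky: South plays D → North plays N at [D] → North plays Mid at [D-N] → (7, 2)
vs Dkx: South plays D → North plays N at [D] → North plays Mid at [D-N] → (7, 2)
vs Bgy: South plays B → South plays g at [B] → (2, 4)
vs Bgx: South plays B → South plays g at [B] → (2, 4)
vs Bky: South plays B → South plays k at [B] → (1, 6)
vs Bkx: South plays B → South plays k at [B] → (1, 6)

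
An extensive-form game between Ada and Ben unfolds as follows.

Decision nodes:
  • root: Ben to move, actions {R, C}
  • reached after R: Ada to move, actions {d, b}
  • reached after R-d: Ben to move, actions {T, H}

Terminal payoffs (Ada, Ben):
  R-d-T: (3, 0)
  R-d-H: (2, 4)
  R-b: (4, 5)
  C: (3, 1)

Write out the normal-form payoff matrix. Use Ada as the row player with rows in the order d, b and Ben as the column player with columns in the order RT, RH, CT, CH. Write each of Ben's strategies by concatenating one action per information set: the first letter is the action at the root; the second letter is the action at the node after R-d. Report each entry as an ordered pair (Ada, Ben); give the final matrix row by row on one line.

           RT       RH       CT       CH
   d    (3,0)    (2,4)    (3,1)    (3,1)
   b    (4,5)    (4,5)    (3,1)    (3,1)

d: (3,0) (2,4) (3,1) (3,1) | b: (4,5) (4,5) (3,1) (3,1)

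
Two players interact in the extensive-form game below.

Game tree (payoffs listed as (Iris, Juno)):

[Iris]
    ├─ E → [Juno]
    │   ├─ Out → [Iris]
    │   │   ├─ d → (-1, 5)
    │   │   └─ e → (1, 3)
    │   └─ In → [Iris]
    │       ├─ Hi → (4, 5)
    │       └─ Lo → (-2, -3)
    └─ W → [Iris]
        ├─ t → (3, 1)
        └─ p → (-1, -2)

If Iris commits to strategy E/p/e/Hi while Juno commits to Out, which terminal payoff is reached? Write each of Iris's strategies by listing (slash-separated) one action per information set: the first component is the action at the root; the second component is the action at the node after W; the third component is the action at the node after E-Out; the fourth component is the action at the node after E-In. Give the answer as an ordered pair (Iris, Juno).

(1, 3)

Trace the play path from the root:
  Iris plays E
  Juno plays Out at [E]
  Iris plays e at [E-Out]
→ terminal payoff (1, 3).
(Iris's choice at the node after W is never reached on this path, so it doesn't affect the outcome.)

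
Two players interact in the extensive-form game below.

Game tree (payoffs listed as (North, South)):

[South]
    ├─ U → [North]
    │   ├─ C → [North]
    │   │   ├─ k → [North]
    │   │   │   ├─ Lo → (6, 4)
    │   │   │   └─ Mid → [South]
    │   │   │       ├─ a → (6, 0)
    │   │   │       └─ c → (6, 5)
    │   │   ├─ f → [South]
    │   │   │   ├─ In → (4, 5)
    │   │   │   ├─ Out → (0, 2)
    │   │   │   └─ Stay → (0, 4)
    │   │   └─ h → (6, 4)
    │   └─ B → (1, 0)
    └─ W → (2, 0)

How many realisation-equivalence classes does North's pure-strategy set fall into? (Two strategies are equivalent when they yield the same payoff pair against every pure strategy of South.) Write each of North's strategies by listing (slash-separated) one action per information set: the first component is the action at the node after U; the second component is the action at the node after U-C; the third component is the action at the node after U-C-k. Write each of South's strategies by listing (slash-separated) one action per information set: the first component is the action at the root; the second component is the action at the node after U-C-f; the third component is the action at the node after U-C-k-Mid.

4

North has 12 pure strategies: C/k/Lo, C/k/Mid, C/f/Lo, C/f/Mid, C/h/Lo, C/h/Mid, B/k/Lo, B/k/Mid, B/f/Lo, B/f/Mid, B/h/Lo, B/h/Mid. Columns: U/In/a, U/In/c, U/Out/a, U/Out/c, U/Stay/a, U/Stay/c, W/In/a, W/In/c, W/Out/a, W/Out/c, W/Stay/a, W/Stay/c.
{C/k/Lo, C/h/Lo, C/h/Mid} → row (6,4) (6,4) (6,4) (6,4) (6,4) (6,4) (2,0) (2,0) (2,0) (2,0) (2,0) (2,0)
{C/k/Mid} → row (6,0) (6,5) (6,0) (6,5) (6,0) (6,5) (2,0) (2,0) (2,0) (2,0) (2,0) (2,0)
{C/f/Lo, C/f/Mid} → row (4,5) (4,5) (0,2) (0,2) (0,4) (0,4) (2,0) (2,0) (2,0) (2,0) (2,0) (2,0)
{B/k/Lo, B/k/Mid, B/f/Lo, B/f/Mid, B/h/Lo, B/h/Mid} → row (1,0) (1,0) (1,0) (1,0) (1,0) (1,0) (2,0) (2,0) (2,0) (2,0) (2,0) (2,0)
That's 4 distinct rows out of 12 strategies.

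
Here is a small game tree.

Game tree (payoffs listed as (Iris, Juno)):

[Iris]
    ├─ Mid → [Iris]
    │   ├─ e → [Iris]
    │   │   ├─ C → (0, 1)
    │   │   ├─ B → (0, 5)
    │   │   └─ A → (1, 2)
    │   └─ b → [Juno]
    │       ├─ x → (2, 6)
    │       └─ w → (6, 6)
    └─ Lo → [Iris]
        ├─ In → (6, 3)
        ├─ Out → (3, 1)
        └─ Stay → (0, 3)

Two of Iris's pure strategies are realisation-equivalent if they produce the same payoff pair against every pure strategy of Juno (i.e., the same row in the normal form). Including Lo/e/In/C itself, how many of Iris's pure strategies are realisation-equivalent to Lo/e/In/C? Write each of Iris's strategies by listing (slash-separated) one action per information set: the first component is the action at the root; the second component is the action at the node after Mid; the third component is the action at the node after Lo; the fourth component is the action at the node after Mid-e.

6

Row for Lo/e/In/C (columns x, w): (6,3) (6,3).
Under Lo/e/In/C, Iris's choice at the node after Mid and at the node after Mid-e can never be reached regardless of what Juno does, so varying those choices leaves every outcome unchanged.
Holding the reachable choices fixed and varying the unreachable ones freely already gives 2 × 3 = 6 equivalent strategies.
No other strategy reproduces this row, so those 6 are the full class: Lo/e/In/C, Lo/e/In/B, Lo/e/In/A, Lo/b/In/C, Lo/b/In/B, Lo/b/In/A.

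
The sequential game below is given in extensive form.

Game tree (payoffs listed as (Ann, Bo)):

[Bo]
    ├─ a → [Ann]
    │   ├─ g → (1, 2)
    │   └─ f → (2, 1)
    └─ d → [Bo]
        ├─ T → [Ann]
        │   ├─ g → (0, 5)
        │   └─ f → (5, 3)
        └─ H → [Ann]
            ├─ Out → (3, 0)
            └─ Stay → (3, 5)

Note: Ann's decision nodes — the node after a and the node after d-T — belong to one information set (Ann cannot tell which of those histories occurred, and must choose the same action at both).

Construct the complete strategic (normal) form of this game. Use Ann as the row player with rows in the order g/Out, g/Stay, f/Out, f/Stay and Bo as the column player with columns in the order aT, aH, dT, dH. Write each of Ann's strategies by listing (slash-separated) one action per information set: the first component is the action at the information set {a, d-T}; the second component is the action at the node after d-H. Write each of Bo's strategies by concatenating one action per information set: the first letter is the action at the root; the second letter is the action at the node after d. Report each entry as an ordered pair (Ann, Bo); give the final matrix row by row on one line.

g/Out: (1,2) (1,2) (0,5) (3,0) | g/Stay: (1,2) (1,2) (0,5) (3,5) | f/Out: (2,1) (2,1) (5,3) (3,0) | f/Stay: (2,1) (2,1) (5,3) (3,5)

Row g/Out: aT→(1,2), aH→(1,2), dT→(0,5), dH→(3,0)
Row g/Stay: aT→(1,2), aH→(1,2), dT→(0,5), dH→(3,5)
Row f/Out: aT→(2,1), aH→(2,1), dT→(5,3), dH→(3,0)
Row f/Stay: aT→(2,1), aH→(2,1), dT→(5,3), dH→(3,5)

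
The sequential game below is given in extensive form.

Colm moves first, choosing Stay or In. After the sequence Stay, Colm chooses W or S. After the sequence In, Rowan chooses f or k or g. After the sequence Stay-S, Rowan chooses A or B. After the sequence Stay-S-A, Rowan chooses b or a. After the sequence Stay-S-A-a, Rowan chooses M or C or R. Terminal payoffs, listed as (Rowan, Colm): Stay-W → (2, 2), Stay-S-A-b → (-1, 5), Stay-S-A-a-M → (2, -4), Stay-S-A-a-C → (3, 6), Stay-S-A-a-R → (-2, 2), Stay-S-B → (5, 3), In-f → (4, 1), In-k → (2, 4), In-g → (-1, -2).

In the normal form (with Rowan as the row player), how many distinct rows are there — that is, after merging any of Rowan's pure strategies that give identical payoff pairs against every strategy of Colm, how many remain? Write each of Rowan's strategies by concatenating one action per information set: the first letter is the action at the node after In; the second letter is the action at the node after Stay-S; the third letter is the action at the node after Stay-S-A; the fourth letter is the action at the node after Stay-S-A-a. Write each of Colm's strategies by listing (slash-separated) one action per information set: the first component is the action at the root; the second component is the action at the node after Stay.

15

Rowan has 36 pure strategies: fAbM, fAbC, fAbR, fAaM, fAaC, fAaR, fBbM, fBbC, fBbR, fBaM, fBaC, fBaR, kAbM, kAbC, kAbR, kAaM, kAaC, kAaR, kBbM, kBbC, kBbR, kBaM, kBaC, kBaR, gAbM, gAbC, gAbR, gAaM, gAaC, gAaR, gBbM, gBbC, gBbR, gBaM, gBaC, gBaR. Columns: Stay/W, Stay/S, In/W, In/S.
{fAbM, fAbC, fAbR} → row (2,2) (-1,5) (4,1) (4,1)
{fAaM} → row (2,2) (2,-4) (4,1) (4,1)
{fAaC} → row (2,2) (3,6) (4,1) (4,1)
{fAaR} → row (2,2) (-2,2) (4,1) (4,1)
{fBbM, fBbC, fBbR, fBaM, fBaC, fBaR} → row (2,2) (5,3) (4,1) (4,1)
{kAbM, kAbC, kAbR} → row (2,2) (-1,5) (2,4) (2,4)
{kAaM} → row (2,2) (2,-4) (2,4) (2,4)
{kAaC} → row (2,2) (3,6) (2,4) (2,4)
{kAaR} → row (2,2) (-2,2) (2,4) (2,4)
{kBbM, kBbC, kBbR, kBaM, kBaC, kBaR} → row (2,2) (5,3) (2,4) (2,4)
{gAbM, gAbC, gAbR} → row (2,2) (-1,5) (-1,-2) (-1,-2)
{gAaM} → row (2,2) (2,-4) (-1,-2) (-1,-2)
{gAaC} → row (2,2) (3,6) (-1,-2) (-1,-2)
{gAaR} → row (2,2) (-2,2) (-1,-2) (-1,-2)
{gBbM, gBbC, gBbR, gBaM, gBaC, gBaR} → row (2,2) (5,3) (-1,-2) (-1,-2)
That's 15 distinct rows out of 36 strategies.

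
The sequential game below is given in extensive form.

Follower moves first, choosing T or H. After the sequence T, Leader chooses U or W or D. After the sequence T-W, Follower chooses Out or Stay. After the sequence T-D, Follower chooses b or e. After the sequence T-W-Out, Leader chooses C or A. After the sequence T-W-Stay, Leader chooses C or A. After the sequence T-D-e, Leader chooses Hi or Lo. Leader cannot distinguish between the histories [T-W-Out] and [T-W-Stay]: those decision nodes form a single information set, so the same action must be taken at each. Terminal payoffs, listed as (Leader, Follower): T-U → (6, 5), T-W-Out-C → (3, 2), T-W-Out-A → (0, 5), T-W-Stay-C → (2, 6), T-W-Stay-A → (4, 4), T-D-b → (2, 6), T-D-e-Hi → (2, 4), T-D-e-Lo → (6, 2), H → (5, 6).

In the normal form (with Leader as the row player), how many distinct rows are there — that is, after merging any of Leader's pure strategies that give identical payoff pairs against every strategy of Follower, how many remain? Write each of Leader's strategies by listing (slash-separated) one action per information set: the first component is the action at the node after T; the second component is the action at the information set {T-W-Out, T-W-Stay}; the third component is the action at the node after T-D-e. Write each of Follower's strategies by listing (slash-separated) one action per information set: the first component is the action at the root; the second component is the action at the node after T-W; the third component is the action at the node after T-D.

5

Leader has 12 pure strategies: U/C/Hi, U/C/Lo, U/A/Hi, U/A/Lo, W/C/Hi, W/C/Lo, W/A/Hi, W/A/Lo, D/C/Hi, D/C/Lo, D/A/Hi, D/A/Lo. Columns: T/Out/b, T/Out/e, T/Stay/b, T/Stay/e, H/Out/b, H/Out/e, H/Stay/b, H/Stay/e.
{U/C/Hi, U/C/Lo, U/A/Hi, U/A/Lo} → row (6,5) (6,5) (6,5) (6,5) (5,6) (5,6) (5,6) (5,6)
{W/C/Hi, W/C/Lo} → row (3,2) (3,2) (2,6) (2,6) (5,6) (5,6) (5,6) (5,6)
{W/A/Hi, W/A/Lo} → row (0,5) (0,5) (4,4) (4,4) (5,6) (5,6) (5,6) (5,6)
{D/C/Hi, D/A/Hi} → row (2,6) (2,4) (2,6) (2,4) (5,6) (5,6) (5,6) (5,6)
{D/C/Lo, D/A/Lo} → row (2,6) (6,2) (2,6) (6,2) (5,6) (5,6) (5,6) (5,6)
That's 5 distinct rows out of 12 strategies.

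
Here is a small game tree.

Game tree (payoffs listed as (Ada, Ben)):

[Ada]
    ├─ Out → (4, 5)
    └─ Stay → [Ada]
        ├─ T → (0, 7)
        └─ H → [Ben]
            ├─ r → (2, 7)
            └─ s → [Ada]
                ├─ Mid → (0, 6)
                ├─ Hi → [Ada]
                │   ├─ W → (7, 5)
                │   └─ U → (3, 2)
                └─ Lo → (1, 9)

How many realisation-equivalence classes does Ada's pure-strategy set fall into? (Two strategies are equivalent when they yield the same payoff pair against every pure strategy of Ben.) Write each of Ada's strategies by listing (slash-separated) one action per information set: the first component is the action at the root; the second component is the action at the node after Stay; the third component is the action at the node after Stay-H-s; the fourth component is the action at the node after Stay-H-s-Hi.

6

Ada has 24 pure strategies: Out/T/Mid/W, Out/T/Mid/U, Out/T/Hi/W, Out/T/Hi/U, Out/T/Lo/W, Out/T/Lo/U, Out/H/Mid/W, Out/H/Mid/U, Out/H/Hi/W, Out/H/Hi/U, Out/H/Lo/W, Out/H/Lo/U, Stay/T/Mid/W, Stay/T/Mid/U, Stay/T/Hi/W, Stay/T/Hi/U, Stay/T/Lo/W, Stay/T/Lo/U, Stay/H/Mid/W, Stay/H/Mid/U, Stay/H/Hi/W, Stay/H/Hi/U, Stay/H/Lo/W, Stay/H/Lo/U. Columns: r, s.
{Out/T/Mid/W, Out/T/Mid/U, Out/T/Hi/W, Out/T/Hi/U, Out/T/Lo/W, Out/T/Lo/U, Out/H/Mid/W, Out/H/Mid/U, Out/H/Hi/W, Out/H/Hi/U, Out/H/Lo/W, Out/H/Lo/U} → row (4,5) (4,5)
{Stay/T/Mid/W, Stay/T/Mid/U, Stay/T/Hi/W, Stay/T/Hi/U, Stay/T/Lo/W, Stay/T/Lo/U} → row (0,7) (0,7)
{Stay/H/Mid/W, Stay/H/Mid/U} → row (2,7) (0,6)
{Stay/H/Hi/W} → row (2,7) (7,5)
{Stay/H/Hi/U} → row (2,7) (3,2)
{Stay/H/Lo/W, Stay/H/Lo/U} → row (2,7) (1,9)
That's 6 distinct rows out of 24 strategies.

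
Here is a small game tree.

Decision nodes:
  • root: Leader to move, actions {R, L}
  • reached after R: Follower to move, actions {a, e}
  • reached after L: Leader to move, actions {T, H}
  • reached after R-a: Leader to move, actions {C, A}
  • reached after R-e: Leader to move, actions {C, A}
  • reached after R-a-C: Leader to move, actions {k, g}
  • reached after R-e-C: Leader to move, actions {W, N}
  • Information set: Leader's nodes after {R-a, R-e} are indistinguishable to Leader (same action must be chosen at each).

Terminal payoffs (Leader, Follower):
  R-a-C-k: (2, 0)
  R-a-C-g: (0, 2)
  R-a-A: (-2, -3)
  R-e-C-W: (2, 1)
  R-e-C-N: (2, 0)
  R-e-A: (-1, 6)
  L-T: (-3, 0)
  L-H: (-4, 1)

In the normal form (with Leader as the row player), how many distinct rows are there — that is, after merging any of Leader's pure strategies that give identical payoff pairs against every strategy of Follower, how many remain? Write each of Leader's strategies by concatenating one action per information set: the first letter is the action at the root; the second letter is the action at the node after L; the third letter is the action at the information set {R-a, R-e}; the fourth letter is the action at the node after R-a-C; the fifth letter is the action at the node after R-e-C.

7

Leader has 32 pure strategies: RTCkW, RTCkN, RTCgW, RTCgN, RTAkW, RTAkN, RTAgW, RTAgN, RHCkW, RHCkN, RHCgW, RHCgN, RHAkW, RHAkN, RHAgW, RHAgN, LTCkW, LTCkN, LTCgW, LTCgN, LTAkW, LTAkN, LTAgW, LTAgN, LHCkW, LHCkN, LHCgW, LHCgN, LHAkW, LHAkN, LHAgW, LHAgN. Columns: a, e.
{RTCkW, RHCkW} → row (2,0) (2,1)
{RTCkN, RHCkN} → row (2,0) (2,0)
{RTCgW, RHCgW} → row (0,2) (2,1)
{RTCgN, RHCgN} → row (0,2) (2,0)
{RTAkW, RTAkN, RTAgW, RTAgN, RHAkW, RHAkN, RHAgW, RHAgN} → row (-2,-3) (-1,6)
{LTCkW, LTCkN, LTCgW, LTCgN, LTAkW, LTAkN, LTAgW, LTAgN} → row (-3,0) (-3,0)
{LHCkW, LHCkN, LHCgW, LHCgN, LHAkW, LHAkN, LHAgW, LHAgN} → row (-4,1) (-4,1)
That's 7 distinct rows out of 32 strategies.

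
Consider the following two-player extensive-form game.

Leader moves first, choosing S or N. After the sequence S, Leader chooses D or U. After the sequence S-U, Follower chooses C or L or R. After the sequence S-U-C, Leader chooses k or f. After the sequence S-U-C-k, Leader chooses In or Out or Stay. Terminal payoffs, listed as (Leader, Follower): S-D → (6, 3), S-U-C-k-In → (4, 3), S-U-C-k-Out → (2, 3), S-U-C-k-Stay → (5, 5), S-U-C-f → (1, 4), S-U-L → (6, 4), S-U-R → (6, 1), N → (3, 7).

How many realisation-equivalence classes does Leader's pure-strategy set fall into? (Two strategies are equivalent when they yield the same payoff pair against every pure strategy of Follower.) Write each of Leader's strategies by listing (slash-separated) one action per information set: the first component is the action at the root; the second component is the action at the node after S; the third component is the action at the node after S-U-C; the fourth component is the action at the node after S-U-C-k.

Leader has 24 pure strategies: S/D/k/In, S/D/k/Out, S/D/k/Stay, S/D/f/In, S/D/f/Out, S/D/f/Stay, S/U/k/In, S/U/k/Out, S/U/k/Stay, S/U/f/In, S/U/f/Out, S/U/f/Stay, N/D/k/In, N/D/k/Out, N/D/k/Stay, N/D/f/In, N/D/f/Out, N/D/f/Stay, N/U/k/In, N/U/k/Out, N/U/k/Stay, N/U/f/In, N/U/f/Out, N/U/f/Stay. Columns: C, L, R.
{S/D/k/In, S/D/k/Out, S/D/k/Stay, S/D/f/In, S/D/f/Out, S/D/f/Stay} → row (6,3) (6,3) (6,3)
{S/U/k/In} → row (4,3) (6,4) (6,1)
{S/U/k/Out} → row (2,3) (6,4) (6,1)
{S/U/k/Stay} → row (5,5) (6,4) (6,1)
{S/U/f/In, S/U/f/Out, S/U/f/Stay} → row (1,4) (6,4) (6,1)
{N/D/k/In, N/D/k/Out, N/D/k/Stay, N/D/f/In, N/D/f/Out, N/D/f/Stay, N/U/k/In, N/U/k/Out, N/U/k/Stay, N/U/f/In, N/U/f/Out, N/U/f/Stay} → row (3,7) (3,7) (3,7)
That's 6 distinct rows out of 24 strategies.

6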